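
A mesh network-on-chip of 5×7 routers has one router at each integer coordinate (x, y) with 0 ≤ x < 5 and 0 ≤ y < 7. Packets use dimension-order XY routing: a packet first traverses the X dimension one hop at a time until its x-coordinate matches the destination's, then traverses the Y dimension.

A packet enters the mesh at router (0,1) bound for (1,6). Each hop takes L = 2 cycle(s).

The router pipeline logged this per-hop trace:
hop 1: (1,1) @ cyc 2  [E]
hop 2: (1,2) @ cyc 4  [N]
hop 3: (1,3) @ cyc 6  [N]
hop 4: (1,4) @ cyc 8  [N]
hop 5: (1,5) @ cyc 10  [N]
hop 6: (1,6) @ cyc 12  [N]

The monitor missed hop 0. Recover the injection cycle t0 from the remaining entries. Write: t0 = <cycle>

cyc[1] = 2 and cyc[k] = t0 + k·L for every k.
So t0 = 2 − 1·2 = 0.

t0 = 0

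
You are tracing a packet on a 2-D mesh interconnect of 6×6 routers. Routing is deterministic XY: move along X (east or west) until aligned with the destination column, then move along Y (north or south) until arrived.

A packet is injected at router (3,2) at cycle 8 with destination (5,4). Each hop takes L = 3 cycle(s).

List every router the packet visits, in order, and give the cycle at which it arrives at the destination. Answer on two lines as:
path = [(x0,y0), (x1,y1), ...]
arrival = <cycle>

t=8: at (3,2)
t=11: at (4,2) after E
t=14: at (5,2) after E
t=17: at (5,3) after N
t=20: at (5,4) after N

path = [(3,2), (4,2), (5,2), (5,3), (5,4)]
arrival = 20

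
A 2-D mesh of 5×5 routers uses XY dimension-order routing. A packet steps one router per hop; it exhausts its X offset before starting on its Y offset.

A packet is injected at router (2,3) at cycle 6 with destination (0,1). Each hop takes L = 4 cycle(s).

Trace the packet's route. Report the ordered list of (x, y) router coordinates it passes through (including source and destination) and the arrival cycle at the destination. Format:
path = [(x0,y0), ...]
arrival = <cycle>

#0 — 2,3 | c6
#1 — 1,3 | c10 | W
#2 — 0,3 | c14 | W
#3 — 0,2 | c18 | S
#4 — 0,1 | c22 | S

path = [(2,3), (1,3), (0,3), (0,2), (0,1)]
arrival = 22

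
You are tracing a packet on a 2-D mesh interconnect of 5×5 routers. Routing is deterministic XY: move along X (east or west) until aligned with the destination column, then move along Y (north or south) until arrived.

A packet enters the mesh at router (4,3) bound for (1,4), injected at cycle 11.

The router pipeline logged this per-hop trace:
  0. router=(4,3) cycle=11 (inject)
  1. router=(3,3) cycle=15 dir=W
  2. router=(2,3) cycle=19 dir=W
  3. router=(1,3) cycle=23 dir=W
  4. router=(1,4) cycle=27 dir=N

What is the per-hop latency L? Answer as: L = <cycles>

cyc[1] − cyc[0] = 15 − 11 = 4.
Each hop adds L, hence L = 4.

L = 4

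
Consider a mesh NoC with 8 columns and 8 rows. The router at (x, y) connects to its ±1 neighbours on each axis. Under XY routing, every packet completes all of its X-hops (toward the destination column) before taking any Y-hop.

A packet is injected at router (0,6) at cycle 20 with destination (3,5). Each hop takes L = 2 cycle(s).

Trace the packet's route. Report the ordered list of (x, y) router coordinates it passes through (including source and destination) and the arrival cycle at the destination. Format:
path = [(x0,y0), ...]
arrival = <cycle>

#0 — 0,6 | c20
#1 — 1,6 | c22 | E
#2 — 2,6 | c24 | E
#3 — 3,6 | c26 | E
#4 — 3,5 | c28 | S

path = [(0,6), (1,6), (2,6), (3,6), (3,5)]
arrival = 28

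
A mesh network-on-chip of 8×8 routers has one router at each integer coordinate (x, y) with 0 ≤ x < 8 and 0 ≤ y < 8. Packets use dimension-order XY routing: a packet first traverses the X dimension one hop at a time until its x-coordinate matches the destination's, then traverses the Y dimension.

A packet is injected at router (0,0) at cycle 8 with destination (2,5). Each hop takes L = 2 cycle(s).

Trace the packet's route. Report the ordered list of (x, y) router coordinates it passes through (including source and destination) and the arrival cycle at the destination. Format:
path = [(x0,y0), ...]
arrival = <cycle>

  0. router=(0,0) cycle=8 (inject)
  1. router=(1,0) cycle=10 dir=E
  2. router=(2,0) cycle=12 dir=E
  3. router=(2,1) cycle=14 dir=N
  4. router=(2,2) cycle=16 dir=N
  5. router=(2,3) cycle=18 dir=N
  6. router=(2,4) cycle=20 dir=N
  7. router=(2,5) cycle=22 dir=N

path = [(0,0), (1,0), (2,0), (2,1), (2,2), (2,3), (2,4), (2,5)]
arrival = 22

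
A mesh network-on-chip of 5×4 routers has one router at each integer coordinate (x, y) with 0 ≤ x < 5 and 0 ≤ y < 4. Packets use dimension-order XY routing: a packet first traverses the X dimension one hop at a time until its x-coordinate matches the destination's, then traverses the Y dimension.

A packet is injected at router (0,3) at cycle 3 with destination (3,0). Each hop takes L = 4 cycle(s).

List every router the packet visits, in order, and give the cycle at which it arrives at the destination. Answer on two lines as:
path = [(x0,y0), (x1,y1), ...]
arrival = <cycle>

path = [(0,3), (1,3), (2,3), (3,3), (3,2), (3,1), (3,0)]
arrival = 27

t=3: at (0,3)
t=7: at (1,3) after E
t=11: at (2,3) after E
t=15: at (3,3) after E
t=19: at (3,2) after S
t=23: at (3,1) after S
t=27: at (3,0) after S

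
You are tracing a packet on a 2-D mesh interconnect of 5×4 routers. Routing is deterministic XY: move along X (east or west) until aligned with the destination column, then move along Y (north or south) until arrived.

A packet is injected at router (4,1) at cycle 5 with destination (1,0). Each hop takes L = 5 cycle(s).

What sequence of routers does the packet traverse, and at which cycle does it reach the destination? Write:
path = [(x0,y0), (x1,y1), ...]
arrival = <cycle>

  0. router=(4,1) cycle=5 (inject)
  1. router=(3,1) cycle=10 dir=W
  2. router=(2,1) cycle=15 dir=W
  3. router=(1,1) cycle=20 dir=W
  4. router=(1,0) cycle=25 dir=S

path = [(4,1), (3,1), (2,1), (1,1), (1,0)]
arrival = 25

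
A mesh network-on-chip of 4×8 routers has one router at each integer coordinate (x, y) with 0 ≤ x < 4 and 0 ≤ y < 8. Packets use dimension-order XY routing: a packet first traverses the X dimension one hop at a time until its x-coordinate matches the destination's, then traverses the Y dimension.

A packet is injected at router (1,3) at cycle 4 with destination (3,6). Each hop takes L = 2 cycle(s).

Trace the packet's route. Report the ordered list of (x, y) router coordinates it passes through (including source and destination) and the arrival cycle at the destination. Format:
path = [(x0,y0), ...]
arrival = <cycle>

path = [(1,3), (2,3), (3,3), (3,4), (3,5), (3,6)]
arrival = 14

t=4: at (1,3)
t=6: at (2,3) after E
t=8: at (3,3) after E
t=10: at (3,4) after N
t=12: at (3,5) after N
t=14: at (3,6) after N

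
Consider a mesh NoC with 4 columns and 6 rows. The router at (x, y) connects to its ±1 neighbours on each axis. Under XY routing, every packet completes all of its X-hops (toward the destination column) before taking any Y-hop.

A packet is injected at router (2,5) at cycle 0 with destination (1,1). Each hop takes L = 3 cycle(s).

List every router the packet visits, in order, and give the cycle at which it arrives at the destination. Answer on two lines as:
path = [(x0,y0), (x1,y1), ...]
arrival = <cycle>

#0 — 2,5 | c0
#1 — 1,5 | c3 | W
#2 — 1,4 | c6 | S
#3 — 1,3 | c9 | S
#4 — 1,2 | c12 | S
#5 — 1,1 | c15 | S

path = [(2,5), (1,5), (1,4), (1,3), (1,2), (1,1)]
arrival = 15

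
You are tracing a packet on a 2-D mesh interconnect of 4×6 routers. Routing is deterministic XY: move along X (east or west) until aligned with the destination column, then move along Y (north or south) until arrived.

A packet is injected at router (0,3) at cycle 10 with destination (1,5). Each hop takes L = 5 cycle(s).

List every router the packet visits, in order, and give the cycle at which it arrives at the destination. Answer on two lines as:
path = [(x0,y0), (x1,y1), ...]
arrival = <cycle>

t=10: at (0,3)
t=15: at (1,3) after E
t=20: at (1,4) after N
t=25: at (1,5) after N

path = [(0,3), (1,3), (1,4), (1,5)]
arrival = 25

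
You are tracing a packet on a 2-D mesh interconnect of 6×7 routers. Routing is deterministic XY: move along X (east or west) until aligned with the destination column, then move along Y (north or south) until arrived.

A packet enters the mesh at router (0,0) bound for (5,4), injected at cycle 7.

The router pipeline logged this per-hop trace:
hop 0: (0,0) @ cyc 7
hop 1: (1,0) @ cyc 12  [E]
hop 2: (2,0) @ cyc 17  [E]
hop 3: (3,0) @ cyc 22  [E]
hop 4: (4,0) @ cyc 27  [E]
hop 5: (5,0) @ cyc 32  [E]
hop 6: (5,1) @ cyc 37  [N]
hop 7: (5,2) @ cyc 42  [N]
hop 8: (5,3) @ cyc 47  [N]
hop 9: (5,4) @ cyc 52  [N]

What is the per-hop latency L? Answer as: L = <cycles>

cyc[1] − cyc[0] = 12 − 7 = 5.
Each hop adds L, hence L = 5.

L = 5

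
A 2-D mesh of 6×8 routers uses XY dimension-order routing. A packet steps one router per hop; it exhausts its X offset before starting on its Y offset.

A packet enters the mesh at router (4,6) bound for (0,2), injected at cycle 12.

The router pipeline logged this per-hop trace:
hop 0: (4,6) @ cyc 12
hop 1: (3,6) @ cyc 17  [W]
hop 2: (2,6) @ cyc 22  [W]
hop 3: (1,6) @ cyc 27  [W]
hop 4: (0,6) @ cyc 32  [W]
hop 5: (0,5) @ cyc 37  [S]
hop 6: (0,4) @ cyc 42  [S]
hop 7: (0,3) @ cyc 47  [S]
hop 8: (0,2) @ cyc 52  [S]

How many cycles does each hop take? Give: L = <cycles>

L = 5

cyc[1] − cyc[0] = 17 − 12 = 5.
Each hop adds L, hence L = 5.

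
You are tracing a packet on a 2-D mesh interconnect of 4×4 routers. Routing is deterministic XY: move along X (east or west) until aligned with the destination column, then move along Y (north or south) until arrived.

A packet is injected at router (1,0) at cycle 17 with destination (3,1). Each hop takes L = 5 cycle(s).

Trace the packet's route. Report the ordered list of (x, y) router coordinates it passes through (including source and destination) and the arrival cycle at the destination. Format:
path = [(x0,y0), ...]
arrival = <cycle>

t=17: at (1,0)
t=22: at (2,0) after E
t=27: at (3,0) after E
t=32: at (3,1) after N

path = [(1,0), (2,0), (3,0), (3,1)]
arrival = 32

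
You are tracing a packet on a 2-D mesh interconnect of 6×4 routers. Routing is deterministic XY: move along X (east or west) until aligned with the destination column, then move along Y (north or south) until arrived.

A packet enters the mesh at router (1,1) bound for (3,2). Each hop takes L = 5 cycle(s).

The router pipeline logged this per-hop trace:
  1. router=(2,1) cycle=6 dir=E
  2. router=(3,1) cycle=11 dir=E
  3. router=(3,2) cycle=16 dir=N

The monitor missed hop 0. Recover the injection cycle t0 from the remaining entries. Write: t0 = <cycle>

t0 = 1

At hop 1 the cycle is 6; in general cyc_k = t0 + kL.
Subtract one hop: t0 = 6 − 5 = 1.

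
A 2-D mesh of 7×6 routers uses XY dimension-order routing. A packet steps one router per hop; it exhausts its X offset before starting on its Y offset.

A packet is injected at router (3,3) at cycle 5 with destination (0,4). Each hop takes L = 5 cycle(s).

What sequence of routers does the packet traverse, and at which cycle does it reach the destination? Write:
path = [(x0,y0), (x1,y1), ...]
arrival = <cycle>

path = [(3,3), (2,3), (1,3), (0,3), (0,4)]
arrival = 25

#0 — 3,3 | c5
#1 — 2,3 | c10 | W
#2 — 1,3 | c15 | W
#3 — 0,3 | c20 | W
#4 — 0,4 | c25 | N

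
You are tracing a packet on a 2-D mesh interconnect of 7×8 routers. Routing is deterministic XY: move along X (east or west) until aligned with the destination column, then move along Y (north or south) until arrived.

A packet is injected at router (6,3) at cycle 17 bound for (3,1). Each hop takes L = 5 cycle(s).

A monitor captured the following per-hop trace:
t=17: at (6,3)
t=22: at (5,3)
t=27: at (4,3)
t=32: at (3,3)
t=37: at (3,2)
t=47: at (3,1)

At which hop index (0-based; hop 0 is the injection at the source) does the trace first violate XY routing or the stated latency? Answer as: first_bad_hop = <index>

hop 1: step (-1,+0), +5 cyc — ok
hop 2: step (-1,+0), +5 cyc — ok
hop 3: step (-1,+0), +5 cyc — ok
hop 4: step (+0,-1), +5 cyc — ok
hop 5: step (+0,-1), +10 cyc — BAD: Δcyc=10≠L

first_bad_hop = 5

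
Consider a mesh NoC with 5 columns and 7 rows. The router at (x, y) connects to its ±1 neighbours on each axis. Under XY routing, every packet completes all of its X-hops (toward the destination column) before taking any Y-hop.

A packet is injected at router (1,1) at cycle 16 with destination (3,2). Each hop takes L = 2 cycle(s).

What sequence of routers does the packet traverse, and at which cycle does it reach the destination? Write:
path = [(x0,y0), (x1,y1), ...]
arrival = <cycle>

t=16: at (1,1)
t=18: at (2,1) after E
t=20: at (3,1) after E
t=22: at (3,2) after N

path = [(1,1), (2,1), (3,1), (3,2)]
arrival = 22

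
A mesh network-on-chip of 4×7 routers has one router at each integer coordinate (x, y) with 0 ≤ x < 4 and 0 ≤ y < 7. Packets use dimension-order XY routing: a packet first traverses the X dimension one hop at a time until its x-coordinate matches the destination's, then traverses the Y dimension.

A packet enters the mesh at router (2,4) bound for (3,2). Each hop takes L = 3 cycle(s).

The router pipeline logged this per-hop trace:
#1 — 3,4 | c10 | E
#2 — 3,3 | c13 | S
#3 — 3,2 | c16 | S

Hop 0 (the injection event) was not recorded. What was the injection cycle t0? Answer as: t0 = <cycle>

t0 = 7

At hop 1 the cycle is 10; in general cyc_k = t0 + kL.
Therefore t0 = 10 − L = 7.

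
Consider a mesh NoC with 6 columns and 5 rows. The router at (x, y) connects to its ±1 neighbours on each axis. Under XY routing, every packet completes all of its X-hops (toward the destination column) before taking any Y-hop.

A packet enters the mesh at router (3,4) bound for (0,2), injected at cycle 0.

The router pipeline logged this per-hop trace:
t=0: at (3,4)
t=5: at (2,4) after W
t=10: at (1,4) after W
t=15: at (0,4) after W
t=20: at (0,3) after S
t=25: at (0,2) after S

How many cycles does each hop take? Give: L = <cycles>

Δcyc across hop 0→1: 5 − 0 = 5.
One hop costs L cycles, so L = 5.

L = 5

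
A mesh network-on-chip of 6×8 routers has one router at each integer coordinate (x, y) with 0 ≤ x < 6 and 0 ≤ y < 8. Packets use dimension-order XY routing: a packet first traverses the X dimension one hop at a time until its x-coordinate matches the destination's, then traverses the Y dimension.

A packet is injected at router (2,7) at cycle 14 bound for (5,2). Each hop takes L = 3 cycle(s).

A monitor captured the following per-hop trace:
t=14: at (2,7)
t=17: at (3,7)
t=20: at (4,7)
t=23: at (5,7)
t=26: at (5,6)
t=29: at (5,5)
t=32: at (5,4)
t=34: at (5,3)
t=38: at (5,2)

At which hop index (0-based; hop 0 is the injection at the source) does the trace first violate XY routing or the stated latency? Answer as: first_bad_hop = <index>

check 1→ d=(1,0) cyc+3: ok
check 2→ d=(1,0) cyc+3: ok
check 3→ d=(1,0) cyc+3: ok
check 4→ d=(0,-1) cyc+3: ok
check 5→ d=(0,-1) cyc+3: ok
check 6→ d=(0,-1) cyc+3: ok
check 7→ d=(0,-1) cyc+2: BAD: Δcyc=2≠L

first_bad_hop = 7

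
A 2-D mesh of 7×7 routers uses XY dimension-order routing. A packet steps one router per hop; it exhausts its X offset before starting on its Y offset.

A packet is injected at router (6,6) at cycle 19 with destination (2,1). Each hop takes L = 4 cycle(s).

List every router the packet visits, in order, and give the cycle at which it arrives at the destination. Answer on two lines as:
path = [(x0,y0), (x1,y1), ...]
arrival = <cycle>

path = [(6,6), (5,6), (4,6), (3,6), (2,6), (2,5), (2,4), (2,3), (2,2), (2,1)]
arrival = 55

src (6,6)  cyc=19
W→(5,6)  cyc=23
W→(4,6)  cyc=27
W→(3,6)  cyc=31
W→(2,6)  cyc=35
S→(2,5)  cyc=39
S→(2,4)  cyc=43
S→(2,3)  cyc=47
S→(2,2)  cyc=51
S→(2,1)  cyc=55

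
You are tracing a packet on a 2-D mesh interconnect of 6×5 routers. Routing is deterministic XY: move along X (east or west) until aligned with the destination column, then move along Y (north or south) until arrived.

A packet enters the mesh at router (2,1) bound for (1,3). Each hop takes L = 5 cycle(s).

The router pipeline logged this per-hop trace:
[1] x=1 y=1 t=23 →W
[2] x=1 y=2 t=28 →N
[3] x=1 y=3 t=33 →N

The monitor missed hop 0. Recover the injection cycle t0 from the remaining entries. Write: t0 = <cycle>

cyc[1] = 23 and cyc[k] = t0 + k·L for every k.
So t0 = 23 − 1·5 = 18.

t0 = 18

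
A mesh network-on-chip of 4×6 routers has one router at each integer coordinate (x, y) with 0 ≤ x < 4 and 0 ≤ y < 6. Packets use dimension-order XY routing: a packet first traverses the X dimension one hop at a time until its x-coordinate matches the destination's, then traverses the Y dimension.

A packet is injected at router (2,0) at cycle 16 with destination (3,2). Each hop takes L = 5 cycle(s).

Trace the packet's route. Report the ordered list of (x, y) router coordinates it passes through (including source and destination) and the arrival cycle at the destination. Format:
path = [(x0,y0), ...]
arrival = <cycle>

path = [(2,0), (3,0), (3,1), (3,2)]
arrival = 31

src (2,0)  cyc=16
E→(3,0)  cyc=21
N→(3,1)  cyc=26
N→(3,2)  cyc=31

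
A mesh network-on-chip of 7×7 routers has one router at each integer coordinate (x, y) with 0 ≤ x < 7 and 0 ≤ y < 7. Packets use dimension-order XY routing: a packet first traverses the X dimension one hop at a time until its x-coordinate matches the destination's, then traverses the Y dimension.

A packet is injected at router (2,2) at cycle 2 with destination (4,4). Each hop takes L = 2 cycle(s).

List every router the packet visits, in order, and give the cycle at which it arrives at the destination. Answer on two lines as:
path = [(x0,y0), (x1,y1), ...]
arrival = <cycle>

src (2,2)  cyc=2
E→(3,2)  cyc=4
E→(4,2)  cyc=6
N→(4,3)  cyc=8
N→(4,4)  cyc=10

path = [(2,2), (3,2), (4,2), (4,3), (4,4)]
arrival = 10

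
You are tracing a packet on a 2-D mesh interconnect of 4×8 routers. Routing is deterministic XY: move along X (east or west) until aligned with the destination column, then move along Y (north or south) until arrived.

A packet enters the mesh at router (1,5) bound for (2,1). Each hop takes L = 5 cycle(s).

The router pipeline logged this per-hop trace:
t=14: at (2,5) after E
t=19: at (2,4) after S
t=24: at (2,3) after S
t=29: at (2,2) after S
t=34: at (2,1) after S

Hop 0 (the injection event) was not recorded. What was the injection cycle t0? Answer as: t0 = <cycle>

t0 = 9

At hop 1 the cycle is 14; in general cyc_k = t0 + kL.
Therefore t0 = 14 − L = 9.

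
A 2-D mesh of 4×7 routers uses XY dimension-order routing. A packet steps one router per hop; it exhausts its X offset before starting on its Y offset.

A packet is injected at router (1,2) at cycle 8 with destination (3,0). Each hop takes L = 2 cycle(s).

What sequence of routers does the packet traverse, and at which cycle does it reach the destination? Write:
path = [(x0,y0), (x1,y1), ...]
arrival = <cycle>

t=8: at (1,2)
t=10: at (2,2) after E
t=12: at (3,2) after E
t=14: at (3,1) after S
t=16: at (3,0) after S

path = [(1,2), (2,2), (3,2), (3,1), (3,0)]
arrival = 16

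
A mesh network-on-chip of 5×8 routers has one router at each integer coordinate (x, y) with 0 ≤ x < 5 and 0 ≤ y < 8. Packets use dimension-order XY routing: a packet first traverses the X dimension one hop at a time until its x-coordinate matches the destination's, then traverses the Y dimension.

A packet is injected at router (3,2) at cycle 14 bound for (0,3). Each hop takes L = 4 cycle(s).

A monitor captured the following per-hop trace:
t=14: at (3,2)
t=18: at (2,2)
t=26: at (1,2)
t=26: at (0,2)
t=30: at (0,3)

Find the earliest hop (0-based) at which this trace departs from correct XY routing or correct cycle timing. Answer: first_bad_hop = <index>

hop 1: step (-1,+0), +4 cyc — ok
hop 2: step (-1,+0), +8 cyc — BAD: Δcyc=8≠L

first_bad_hop = 2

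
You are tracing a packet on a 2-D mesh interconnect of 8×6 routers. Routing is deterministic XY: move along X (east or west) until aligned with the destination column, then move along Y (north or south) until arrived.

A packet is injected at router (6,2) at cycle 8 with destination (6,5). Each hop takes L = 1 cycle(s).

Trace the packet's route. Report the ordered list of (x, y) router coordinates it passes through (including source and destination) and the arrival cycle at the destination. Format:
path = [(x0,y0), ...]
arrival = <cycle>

path = [(6,2), (6,3), (6,4), (6,5)]
arrival = 11

[0] x=6 y=2 t=8
[1] x=6 y=3 t=9 →N
[2] x=6 y=4 t=10 →N
[3] x=6 y=5 t=11 →N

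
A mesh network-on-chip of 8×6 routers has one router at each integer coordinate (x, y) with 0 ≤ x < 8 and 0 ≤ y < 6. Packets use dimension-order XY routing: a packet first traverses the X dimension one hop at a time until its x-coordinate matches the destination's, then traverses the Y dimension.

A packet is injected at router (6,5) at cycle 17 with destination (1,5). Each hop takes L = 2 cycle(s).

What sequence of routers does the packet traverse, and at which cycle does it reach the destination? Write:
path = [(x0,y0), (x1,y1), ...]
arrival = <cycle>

src (6,5)  cyc=17
W→(5,5)  cyc=19
W→(4,5)  cyc=21
W→(3,5)  cyc=23
W→(2,5)  cyc=25
W→(1,5)  cyc=27

path = [(6,5), (5,5), (4,5), (3,5), (2,5), (1,5)]
arrival = 27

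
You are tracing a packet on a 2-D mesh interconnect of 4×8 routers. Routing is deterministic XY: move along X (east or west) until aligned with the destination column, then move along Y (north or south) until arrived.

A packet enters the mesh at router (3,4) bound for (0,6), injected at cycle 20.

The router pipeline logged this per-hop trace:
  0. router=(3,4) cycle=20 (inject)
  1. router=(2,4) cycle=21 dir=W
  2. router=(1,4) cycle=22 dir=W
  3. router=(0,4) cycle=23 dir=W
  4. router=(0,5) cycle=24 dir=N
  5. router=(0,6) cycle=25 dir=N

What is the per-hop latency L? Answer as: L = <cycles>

Δcyc across hop 0→1: 21 − 20 = 1.
Each hop adds L, hence L = 1.

L = 1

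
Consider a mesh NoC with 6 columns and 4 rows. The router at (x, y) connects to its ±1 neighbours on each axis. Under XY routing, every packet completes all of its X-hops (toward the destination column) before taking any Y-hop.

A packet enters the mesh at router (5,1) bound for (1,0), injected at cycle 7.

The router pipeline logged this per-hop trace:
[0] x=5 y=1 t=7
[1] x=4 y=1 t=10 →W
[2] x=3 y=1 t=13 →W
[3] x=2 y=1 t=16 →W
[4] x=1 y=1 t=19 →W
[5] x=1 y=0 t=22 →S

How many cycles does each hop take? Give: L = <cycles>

L = 3

Between hops 0 and 1 the cycle counter advances 10 − 7 = 3.
That increment is L by definition: L = 3.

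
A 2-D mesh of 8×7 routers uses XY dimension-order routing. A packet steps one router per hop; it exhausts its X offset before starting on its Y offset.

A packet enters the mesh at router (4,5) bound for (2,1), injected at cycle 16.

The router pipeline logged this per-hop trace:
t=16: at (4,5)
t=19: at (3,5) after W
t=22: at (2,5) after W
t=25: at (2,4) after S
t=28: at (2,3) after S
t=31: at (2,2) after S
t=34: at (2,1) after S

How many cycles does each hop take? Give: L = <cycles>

L = 3

Between hops 0 and 1 the cycle counter advances 19 − 16 = 3.
That increment is L by definition: L = 3.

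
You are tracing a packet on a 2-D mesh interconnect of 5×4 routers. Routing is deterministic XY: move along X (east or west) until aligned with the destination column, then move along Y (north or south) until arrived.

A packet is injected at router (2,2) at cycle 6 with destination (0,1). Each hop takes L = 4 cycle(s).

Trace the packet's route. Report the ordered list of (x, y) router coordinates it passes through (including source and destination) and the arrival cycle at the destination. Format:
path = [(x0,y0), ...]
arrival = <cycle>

path = [(2,2), (1,2), (0,2), (0,1)]
arrival = 18

src (2,2)  cyc=6
W→(1,2)  cyc=10
W→(0,2)  cyc=14
S→(0,1)  cyc=18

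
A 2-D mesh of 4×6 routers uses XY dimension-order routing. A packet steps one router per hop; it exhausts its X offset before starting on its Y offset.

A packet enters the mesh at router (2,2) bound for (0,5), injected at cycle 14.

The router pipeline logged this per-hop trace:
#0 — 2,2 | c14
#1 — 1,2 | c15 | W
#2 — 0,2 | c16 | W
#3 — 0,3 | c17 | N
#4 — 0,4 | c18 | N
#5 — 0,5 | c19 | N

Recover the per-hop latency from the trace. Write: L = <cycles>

L = 1

Between hops 0 and 1 the cycle counter advances 15 − 14 = 1.
Per-hop latency L = Δcyc = 1.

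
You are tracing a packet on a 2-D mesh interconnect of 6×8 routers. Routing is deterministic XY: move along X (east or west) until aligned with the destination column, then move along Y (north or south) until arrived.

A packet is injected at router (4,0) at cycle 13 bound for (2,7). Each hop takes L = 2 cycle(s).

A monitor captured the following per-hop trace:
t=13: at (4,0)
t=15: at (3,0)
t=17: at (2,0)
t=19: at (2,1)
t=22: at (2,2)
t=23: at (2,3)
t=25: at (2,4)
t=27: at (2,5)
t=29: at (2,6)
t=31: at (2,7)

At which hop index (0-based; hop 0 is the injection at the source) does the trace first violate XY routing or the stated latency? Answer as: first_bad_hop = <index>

first_bad_hop = 4

hop 1: step (-1,+0), +2 cyc — ok
hop 2: step (-1,+0), +2 cyc — ok
hop 3: step (+0,+1), +2 cyc — ok
hop 4: step (+0,+1), +3 cyc — BAD: Δcyc=3≠L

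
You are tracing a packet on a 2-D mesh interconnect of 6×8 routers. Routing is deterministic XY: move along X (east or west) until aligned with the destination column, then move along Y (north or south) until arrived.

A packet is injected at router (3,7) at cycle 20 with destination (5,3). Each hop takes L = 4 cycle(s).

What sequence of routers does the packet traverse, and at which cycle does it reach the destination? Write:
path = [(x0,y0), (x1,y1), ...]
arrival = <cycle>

  0. router=(3,7) cycle=20 (inject)
  1. router=(4,7) cycle=24 dir=E
  2. router=(5,7) cycle=28 dir=E
  3. router=(5,6) cycle=32 dir=S
  4. router=(5,5) cycle=36 dir=S
  5. router=(5,4) cycle=40 dir=S
  6. router=(5,3) cycle=44 dir=S

path = [(3,7), (4,7), (5,7), (5,6), (5,5), (5,4), (5,3)]
arrival = 44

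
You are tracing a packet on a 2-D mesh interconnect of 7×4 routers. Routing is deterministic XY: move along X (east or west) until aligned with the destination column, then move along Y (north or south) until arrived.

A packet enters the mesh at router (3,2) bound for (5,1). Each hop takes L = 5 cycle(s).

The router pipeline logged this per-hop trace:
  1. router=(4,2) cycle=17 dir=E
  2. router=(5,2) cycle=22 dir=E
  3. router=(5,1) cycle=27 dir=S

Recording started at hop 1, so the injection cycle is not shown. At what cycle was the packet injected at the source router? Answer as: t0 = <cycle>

t0 = 12

At hop 1 the cycle is 17; in general cyc_k = t0 + kL.
Subtract one hop: t0 = 17 − 5 = 12.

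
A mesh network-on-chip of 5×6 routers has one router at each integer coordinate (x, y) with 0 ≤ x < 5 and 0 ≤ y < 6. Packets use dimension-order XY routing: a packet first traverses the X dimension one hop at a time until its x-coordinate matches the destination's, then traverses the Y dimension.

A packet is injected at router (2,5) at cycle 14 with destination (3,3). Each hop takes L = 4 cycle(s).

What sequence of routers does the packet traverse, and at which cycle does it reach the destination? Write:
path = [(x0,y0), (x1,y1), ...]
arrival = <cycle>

[0] x=2 y=5 t=14
[1] x=3 y=5 t=18 →E
[2] x=3 y=4 t=22 →S
[3] x=3 y=3 t=26 →S

path = [(2,5), (3,5), (3,4), (3,3)]
arrival = 26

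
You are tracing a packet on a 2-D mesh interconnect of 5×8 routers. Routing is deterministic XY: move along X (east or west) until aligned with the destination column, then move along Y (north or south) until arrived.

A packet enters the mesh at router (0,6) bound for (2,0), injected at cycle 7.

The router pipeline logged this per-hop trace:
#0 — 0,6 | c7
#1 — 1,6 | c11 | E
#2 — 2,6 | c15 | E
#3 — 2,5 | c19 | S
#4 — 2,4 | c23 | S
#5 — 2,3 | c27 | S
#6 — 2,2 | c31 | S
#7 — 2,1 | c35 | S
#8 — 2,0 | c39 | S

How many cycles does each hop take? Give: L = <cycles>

cyc[1] − cyc[0] = 11 − 7 = 4.
Per-hop latency L = Δcyc = 4.

L = 4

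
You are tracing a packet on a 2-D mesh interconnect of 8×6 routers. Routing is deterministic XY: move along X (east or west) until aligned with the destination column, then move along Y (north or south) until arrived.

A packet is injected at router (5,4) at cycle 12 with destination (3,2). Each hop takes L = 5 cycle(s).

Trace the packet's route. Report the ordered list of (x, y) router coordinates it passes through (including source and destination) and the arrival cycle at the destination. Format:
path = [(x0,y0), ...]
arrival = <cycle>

path = [(5,4), (4,4), (3,4), (3,3), (3,2)]
arrival = 32

  0. router=(5,4) cycle=12 (inject)
  1. router=(4,4) cycle=17 dir=W
  2. router=(3,4) cycle=22 dir=W
  3. router=(3,3) cycle=27 dir=S
  4. router=(3,2) cycle=32 dir=S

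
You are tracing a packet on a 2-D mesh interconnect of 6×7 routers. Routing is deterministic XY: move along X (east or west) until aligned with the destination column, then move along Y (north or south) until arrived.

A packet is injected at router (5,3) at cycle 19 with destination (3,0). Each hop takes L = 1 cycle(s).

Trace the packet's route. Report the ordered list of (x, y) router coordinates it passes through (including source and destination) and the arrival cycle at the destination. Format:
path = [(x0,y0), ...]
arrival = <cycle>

t=19: at (5,3)
t=20: at (4,3) after W
t=21: at (3,3) after W
t=22: at (3,2) after S
t=23: at (3,1) after S
t=24: at (3,0) after S

path = [(5,3), (4,3), (3,3), (3,2), (3,1), (3,0)]
arrival = 24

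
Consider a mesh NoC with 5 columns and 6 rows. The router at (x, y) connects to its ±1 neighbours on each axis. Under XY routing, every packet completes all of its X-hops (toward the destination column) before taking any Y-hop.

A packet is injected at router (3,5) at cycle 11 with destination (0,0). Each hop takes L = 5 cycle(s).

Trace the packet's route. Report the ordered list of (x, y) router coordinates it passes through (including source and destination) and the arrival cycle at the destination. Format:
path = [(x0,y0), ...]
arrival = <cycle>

path = [(3,5), (2,5), (1,5), (0,5), (0,4), (0,3), (0,2), (0,1), (0,0)]
arrival = 51

[0] x=3 y=5 t=11
[1] x=2 y=5 t=16 →W
[2] x=1 y=5 t=21 →W
[3] x=0 y=5 t=26 →W
[4] x=0 y=4 t=31 →S
[5] x=0 y=3 t=36 →S
[6] x=0 y=2 t=41 →S
[7] x=0 y=1 t=46 →S
[8] x=0 y=0 t=51 →S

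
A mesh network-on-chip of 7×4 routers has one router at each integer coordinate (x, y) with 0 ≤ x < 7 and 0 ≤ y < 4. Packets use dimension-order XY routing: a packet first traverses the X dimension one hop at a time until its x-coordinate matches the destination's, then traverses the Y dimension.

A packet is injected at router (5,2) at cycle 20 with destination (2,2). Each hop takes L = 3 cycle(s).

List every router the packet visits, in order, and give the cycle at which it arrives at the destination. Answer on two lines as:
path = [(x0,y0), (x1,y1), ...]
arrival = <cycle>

path = [(5,2), (4,2), (3,2), (2,2)]
arrival = 29

#0 — 5,2 | c20
#1 — 4,2 | c23 | W
#2 — 3,2 | c26 | W
#3 — 2,2 | c29 | W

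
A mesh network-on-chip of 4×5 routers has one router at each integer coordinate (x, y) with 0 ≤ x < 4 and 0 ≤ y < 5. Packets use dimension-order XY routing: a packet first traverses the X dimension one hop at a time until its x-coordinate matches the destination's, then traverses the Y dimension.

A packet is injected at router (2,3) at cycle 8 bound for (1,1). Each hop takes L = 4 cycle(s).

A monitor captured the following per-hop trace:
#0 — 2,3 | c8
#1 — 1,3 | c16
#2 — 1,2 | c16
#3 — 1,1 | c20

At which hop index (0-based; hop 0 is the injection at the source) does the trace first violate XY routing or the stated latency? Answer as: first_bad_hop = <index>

  1: Δx=-1 Δy=+0 Δt=8 [BAD: Δcyc=8≠L]

first_bad_hop = 1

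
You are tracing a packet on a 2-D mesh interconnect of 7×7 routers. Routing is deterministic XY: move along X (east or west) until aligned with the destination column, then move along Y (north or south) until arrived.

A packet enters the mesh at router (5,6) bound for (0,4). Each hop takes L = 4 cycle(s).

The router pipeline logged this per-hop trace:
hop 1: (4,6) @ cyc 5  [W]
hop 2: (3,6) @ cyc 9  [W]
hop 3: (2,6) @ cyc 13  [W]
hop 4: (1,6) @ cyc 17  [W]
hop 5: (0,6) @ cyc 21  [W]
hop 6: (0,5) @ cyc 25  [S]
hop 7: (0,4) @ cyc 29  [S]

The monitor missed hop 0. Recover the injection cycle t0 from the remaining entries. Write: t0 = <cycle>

The first recorded entry is hop 1 at cycle 5.
Therefore t0 = 5 − L = 1.

t0 = 1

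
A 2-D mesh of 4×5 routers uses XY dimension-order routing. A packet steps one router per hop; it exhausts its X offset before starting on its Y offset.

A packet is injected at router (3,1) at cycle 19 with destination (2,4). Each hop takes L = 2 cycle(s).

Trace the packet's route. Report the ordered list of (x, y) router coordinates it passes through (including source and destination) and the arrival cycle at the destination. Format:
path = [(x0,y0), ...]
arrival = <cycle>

path = [(3,1), (2,1), (2,2), (2,3), (2,4)]
arrival = 27

t=19: at (3,1)
t=21: at (2,1) after W
t=23: at (2,2) after N
t=25: at (2,3) after N
t=27: at (2,4) after N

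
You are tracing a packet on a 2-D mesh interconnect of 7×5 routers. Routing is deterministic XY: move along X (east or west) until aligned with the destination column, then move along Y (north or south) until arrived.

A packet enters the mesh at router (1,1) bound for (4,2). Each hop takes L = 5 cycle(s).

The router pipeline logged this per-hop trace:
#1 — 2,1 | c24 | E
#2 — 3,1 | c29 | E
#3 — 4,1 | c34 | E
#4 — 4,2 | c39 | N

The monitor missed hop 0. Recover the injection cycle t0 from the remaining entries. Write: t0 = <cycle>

The first recorded entry is hop 1 at cycle 24.
Subtract one hop: t0 = 24 − 5 = 19.

t0 = 19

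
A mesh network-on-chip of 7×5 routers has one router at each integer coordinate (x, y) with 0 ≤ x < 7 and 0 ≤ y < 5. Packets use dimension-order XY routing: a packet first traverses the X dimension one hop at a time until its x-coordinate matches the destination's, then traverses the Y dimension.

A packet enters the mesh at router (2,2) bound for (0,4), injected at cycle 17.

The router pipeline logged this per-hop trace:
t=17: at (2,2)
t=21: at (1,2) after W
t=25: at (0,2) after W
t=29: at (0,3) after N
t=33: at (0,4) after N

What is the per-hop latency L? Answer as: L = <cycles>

cyc[1] − cyc[0] = 21 − 17 = 4.
That increment is L by definition: L = 4.

L = 4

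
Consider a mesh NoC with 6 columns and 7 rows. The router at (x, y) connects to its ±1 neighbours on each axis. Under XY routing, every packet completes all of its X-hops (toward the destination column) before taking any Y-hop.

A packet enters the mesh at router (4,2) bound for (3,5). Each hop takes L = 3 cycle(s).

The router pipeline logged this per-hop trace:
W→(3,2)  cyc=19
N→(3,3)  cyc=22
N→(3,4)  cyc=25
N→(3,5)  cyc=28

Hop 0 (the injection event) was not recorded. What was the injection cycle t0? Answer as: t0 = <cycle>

Hop 1 reached at cycle 19; hop k is at t0 + k·L.
t0 = cyc[1] − L = 19 − 3 = 16.

t0 = 16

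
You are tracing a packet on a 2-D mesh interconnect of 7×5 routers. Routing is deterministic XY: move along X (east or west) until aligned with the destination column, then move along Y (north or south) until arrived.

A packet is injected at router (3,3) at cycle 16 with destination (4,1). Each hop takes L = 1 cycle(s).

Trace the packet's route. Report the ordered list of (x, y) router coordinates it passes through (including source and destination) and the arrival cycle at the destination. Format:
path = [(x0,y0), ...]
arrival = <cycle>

[0] x=3 y=3 t=16
[1] x=4 y=3 t=17 →E
[2] x=4 y=2 t=18 →S
[3] x=4 y=1 t=19 →S

path = [(3,3), (4,3), (4,2), (4,1)]
arrival = 19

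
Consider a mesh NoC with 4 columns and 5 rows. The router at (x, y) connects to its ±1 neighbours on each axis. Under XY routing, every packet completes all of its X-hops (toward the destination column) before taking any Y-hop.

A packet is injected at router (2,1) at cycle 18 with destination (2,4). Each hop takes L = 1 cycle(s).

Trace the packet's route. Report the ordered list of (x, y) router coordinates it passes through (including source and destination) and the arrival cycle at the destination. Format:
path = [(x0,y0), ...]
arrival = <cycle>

path = [(2,1), (2,2), (2,3), (2,4)]
arrival = 21

t=18: at (2,1)
t=19: at (2,2) after N
t=20: at (2,3) after N
t=21: at (2,4) after N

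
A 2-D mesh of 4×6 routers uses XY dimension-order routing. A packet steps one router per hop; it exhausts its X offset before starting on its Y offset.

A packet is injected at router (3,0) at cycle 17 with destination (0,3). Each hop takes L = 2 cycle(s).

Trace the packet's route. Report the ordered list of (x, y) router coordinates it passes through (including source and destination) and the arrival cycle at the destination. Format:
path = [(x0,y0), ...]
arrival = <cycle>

path = [(3,0), (2,0), (1,0), (0,0), (0,1), (0,2), (0,3)]
arrival = 29

t=17: at (3,0)
t=19: at (2,0) after W
t=21: at (1,0) after W
t=23: at (0,0) after W
t=25: at (0,1) after N
t=27: at (0,2) after N
t=29: at (0,3) after N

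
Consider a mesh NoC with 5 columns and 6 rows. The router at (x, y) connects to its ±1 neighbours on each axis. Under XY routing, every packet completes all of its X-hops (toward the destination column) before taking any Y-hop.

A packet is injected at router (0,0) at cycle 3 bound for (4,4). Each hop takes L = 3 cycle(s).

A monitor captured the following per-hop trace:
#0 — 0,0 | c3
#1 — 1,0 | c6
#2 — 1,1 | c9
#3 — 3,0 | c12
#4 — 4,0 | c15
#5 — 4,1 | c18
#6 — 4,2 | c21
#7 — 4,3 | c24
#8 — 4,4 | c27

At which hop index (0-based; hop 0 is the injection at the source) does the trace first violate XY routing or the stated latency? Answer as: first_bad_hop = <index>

hop 1: step (+1,+0), +3 cyc — ok
hop 2: step (+0,+1), +3 cyc — BAD: Y-move but x=1≠4

first_bad_hop = 2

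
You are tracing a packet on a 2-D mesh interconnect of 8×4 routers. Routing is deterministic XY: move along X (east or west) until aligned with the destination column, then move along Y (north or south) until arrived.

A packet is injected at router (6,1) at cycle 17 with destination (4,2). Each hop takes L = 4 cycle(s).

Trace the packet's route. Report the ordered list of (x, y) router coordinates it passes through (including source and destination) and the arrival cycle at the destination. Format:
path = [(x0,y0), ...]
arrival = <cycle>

path = [(6,1), (5,1), (4,1), (4,2)]
arrival = 29

#0 — 6,1 | c17
#1 — 5,1 | c21 | W
#2 — 4,1 | c25 | W
#3 — 4,2 | c29 | N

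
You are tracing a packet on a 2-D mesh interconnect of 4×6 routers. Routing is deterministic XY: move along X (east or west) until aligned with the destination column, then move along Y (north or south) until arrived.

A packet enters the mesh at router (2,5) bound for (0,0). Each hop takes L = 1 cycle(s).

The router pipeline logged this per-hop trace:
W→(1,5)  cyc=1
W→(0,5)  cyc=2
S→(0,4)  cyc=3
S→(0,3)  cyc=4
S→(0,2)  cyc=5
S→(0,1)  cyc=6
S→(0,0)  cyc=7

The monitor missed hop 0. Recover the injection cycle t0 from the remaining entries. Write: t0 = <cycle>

t0 = 0

The first recorded entry is hop 1 at cycle 1.
Therefore t0 = 1 − L = 0.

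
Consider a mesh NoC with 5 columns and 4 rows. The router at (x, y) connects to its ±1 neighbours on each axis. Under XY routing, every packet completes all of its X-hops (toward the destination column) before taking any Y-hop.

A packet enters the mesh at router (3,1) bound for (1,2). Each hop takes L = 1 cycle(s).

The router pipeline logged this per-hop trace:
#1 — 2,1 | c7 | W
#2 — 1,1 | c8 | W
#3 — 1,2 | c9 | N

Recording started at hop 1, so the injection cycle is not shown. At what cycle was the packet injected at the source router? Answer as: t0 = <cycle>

t0 = 6

At hop 1 the cycle is 7; in general cyc_k = t0 + kL.
So t0 = 7 − 1·1 = 6.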